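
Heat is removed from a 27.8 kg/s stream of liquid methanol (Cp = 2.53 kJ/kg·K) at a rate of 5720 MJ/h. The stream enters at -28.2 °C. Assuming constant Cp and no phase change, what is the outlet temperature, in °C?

T_out = -50.8 °C

Q = 5720 MJ/h = 1588.9 kJ/s
ΔT = Q/(ṁ·Cp) = 1588.9/(27.8×2.53) = 22.591 K
T_out = -28.2 − 22.591 = -50.791 °C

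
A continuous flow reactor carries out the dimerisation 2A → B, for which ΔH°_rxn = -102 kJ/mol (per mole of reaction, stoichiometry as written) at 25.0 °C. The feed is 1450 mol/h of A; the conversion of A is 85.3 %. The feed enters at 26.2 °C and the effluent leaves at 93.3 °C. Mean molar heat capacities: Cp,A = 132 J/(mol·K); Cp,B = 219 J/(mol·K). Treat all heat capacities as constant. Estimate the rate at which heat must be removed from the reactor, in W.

Extent of reaction ξ = 0.853 × 1450 / 2 = 618.42 mol/h
Reaction term: ξ·ΔH°_rxn = 618.42 × -102 = -63079 kJ/h
Sensible, feed 26.2→25 °C: -229.68 kJ/h
Outlet flows (mol/h): A 213.15, B 618.42
Sensible, products 25→93.3 °C: 11172 kJ/h
Q = ΔH = -52137 kJ/h = -14.483 kW
Heat removed = 14483 W

Q_out = 14500 W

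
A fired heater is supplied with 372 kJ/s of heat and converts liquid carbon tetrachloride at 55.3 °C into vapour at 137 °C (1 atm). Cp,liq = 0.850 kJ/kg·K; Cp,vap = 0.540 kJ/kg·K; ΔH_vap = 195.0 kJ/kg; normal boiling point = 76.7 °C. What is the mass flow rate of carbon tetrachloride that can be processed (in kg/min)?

ṁ = 90.8 kg/min

Δh = 0.850×(76.7−55.3) + 195.0 + 0.540×(137−76.7) = 245.75 kJ/kg
Q = 372 kJ/s = 372 kJ/s = 22320 kJ/min
ṁ = Q/Δh = 22320 / 245.75 = 90.823 kg/min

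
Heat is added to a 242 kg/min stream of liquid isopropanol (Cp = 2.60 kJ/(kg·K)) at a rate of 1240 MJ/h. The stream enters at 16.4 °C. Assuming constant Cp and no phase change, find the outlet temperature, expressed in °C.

T_out = 49.2 °C

Q = 1240 MJ/h = 20667 kJ/min
ΔT = Q/(ṁ·Cp) = 20667/(242×2.60) = 32.846 K
T_out = 16.4 + 32.846 = 49.246 °C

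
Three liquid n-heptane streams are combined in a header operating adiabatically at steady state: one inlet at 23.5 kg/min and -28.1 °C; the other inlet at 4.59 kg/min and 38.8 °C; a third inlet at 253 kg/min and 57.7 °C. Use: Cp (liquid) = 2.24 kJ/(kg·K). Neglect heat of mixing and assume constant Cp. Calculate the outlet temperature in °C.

T_out = 50.2 °C

Adiabatic, steady state ⇒ Σ ṁᵢCp,ᵢ(T_out − Tᵢ) = 0
T_out = Σ ṁᵢCp,ᵢTᵢ / Σ ṁᵢCp,ᵢ
      = 31619 / 629.64 = 50.218 °C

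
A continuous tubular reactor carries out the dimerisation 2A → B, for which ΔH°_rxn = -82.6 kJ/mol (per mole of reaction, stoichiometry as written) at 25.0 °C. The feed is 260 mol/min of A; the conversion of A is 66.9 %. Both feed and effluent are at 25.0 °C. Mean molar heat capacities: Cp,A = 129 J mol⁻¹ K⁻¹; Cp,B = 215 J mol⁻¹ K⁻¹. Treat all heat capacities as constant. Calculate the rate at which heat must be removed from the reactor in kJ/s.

Q_out = 120 kJ/s

Extent of reaction ξ = 0.669 × 260 / 2 = 86.97 mol/min
Reaction term: ξ·ΔH°_rxn = 86.97 × -82.6 = -7183.7 kJ/min
Q = ΔH = -7183.7 kJ/min = -119.73 kW
Heat removed = 119.73 kJ/s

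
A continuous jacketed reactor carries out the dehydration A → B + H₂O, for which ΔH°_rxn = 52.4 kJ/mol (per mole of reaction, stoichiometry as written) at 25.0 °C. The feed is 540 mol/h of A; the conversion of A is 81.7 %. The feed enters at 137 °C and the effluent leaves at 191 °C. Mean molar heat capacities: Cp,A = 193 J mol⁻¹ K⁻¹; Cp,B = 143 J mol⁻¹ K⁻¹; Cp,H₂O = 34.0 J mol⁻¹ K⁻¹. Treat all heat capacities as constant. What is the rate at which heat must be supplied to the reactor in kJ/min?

Extent of reaction ξ = 0.817 × 540 = 441.18 mol/h
Reaction term: ξ·ΔH°_rxn = 441.18 × 52.4 = 23118 kJ/h
Sensible, feed 137→25 °C: -11673 kJ/h
Outlet flows (mol/h): A 98.82, B 441.18, H₂O 441.18
Sensible, products 25→191 °C: 16129 kJ/h
Q = ΔH = 27574 kJ/h = 7.6594 kW
Heat supplied = 459.57 kJ/min

Q_in = 460 kJ/min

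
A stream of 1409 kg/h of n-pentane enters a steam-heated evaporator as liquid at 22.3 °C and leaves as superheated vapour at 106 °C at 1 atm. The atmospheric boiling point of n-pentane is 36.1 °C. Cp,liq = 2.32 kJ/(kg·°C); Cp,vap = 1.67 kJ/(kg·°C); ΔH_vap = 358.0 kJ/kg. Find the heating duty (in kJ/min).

liquid 22.3→36.1 °C: 32.016 kJ/kg
vaporisation at 36.1 °C: 358 kJ/kg
vapour 36.1→106 °C: 116.73 kJ/kg
Δh = 32.016 + 358 + 116.73 = 506.75 kJ/kg
Q = ṁ·Δh = 1409 kg/h × 506.75 kJ/kg = 714010 kJ/h
|Q| = 198.34 kW = 11900 kJ/min

Q = 11900 kJ/min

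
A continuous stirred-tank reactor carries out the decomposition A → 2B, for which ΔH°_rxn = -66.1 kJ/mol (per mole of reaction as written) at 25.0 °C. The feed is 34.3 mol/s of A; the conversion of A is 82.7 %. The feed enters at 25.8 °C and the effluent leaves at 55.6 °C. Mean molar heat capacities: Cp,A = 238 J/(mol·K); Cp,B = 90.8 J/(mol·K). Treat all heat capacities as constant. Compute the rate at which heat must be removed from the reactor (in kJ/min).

Extent of reaction ξ = 0.827 × 34.3 = 28.366 mol/s
Reaction term: ξ·ΔH°_rxn = 28.366 × -66.1 = -1875 kJ/s
Sensible, feed 25.8→25 °C: -6.5307 kJ/s
Outlet flows (mol/s): A 5.9339, B 56.732
Sensible, products 25→55.6 °C: 200.84 kJ/s
Q = ΔH = -1680.7 kJ/s = -1680.7 kW
Heat removed = 100840 kJ/min

Q_out = 101000 kJ/min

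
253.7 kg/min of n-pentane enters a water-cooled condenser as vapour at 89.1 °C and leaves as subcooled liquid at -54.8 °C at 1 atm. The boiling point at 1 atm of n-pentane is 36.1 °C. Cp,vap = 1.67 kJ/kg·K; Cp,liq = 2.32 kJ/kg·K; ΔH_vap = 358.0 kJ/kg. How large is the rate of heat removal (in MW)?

vapour 89.1→36.1 °C: -88.51 kJ/kg
condensation at 36.1 °C: -358 kJ/kg
liquid 36.1→-54.8 °C: -210.89 kJ/kg
Δh = -88.51 + -358 + -210.89 = -657.4 kJ/kg
Q = ṁ·Δh = 253.7 kg/min × -657.4 kJ/kg = -166780 kJ/min
|Q| = 2779.7 kW = 2.7797 MW

Q_c = 2.78 MW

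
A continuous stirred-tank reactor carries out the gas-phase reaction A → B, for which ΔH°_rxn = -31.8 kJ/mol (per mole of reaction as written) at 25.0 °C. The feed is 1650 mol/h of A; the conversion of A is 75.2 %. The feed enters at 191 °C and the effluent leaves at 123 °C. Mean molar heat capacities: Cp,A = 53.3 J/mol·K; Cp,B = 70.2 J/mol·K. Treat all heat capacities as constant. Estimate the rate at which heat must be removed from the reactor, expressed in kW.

Extent of reaction ξ = 0.752 × 1650 = 1240.8 mol/h
Reaction term: ξ·ΔH°_rxn = 1240.8 × -31.8 = -39457 kJ/h
Sensible, feed 191→25 °C: -14599 kJ/h
Outlet flows (mol/h): A 409.2, B 1240.8
Sensible, products 25→123 °C: 10674 kJ/h
Q = ΔH = -43383 kJ/h = -12.051 kW
Heat removed = 12.051 kW

Q_out = 12.1 kW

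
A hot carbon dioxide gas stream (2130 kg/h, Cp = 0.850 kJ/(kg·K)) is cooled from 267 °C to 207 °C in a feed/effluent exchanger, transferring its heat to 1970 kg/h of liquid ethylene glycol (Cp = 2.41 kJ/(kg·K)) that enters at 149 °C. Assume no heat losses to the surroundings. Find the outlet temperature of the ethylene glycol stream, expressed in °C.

T_c,out = 172 °C

Heat released by hot stream: Q = 2130 × 0.850 × (267 − 207) = 108630 kJ/h
Energy balance on cold side (adiabatic exchanger): Q = ṁ_c·Cp_c·(T_c,out − T_c,in)
T_c,out = 149 + 108630/(1970 × 2.41) = 171.88 °C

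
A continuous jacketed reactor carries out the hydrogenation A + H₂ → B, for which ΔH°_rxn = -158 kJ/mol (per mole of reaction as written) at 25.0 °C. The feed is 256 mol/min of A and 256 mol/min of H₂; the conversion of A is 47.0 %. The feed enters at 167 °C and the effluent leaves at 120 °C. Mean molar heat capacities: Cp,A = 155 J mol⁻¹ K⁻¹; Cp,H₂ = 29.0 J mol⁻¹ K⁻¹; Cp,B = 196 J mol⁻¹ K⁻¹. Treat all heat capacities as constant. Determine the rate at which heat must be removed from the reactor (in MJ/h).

Extent of reaction ξ = 0.470 × 256 = 120.32 mol/min
Reaction term: ξ·ΔH°_rxn = 120.32 × -158 = -19011 kJ/min
Sensible, feed 167→25 °C: -6688.8 kJ/min
Outlet flows (mol/min): A 135.68, H₂ 135.68, B 120.32
Sensible, products 25→120 °C: 4612 kJ/min
Q = ΔH = -21087 kJ/min = -351.45 kW
Heat removed = 1265.2 MJ/h

Q_out = 1270 MJ/h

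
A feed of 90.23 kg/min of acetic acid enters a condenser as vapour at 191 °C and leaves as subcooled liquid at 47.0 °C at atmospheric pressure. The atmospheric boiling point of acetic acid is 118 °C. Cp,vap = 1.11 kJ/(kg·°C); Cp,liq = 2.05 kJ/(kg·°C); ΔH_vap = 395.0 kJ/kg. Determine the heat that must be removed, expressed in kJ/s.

vapour 191→118 °C: -81.03 kJ/kg
condensation at 118 °C: -395 kJ/kg
liquid 118→47.0 °C: -145.55 kJ/kg
Δh = -81.03 + -395 + -145.55 = -621.58 kJ/kg
Q = ṁ·Δh = 90.23 kg/min × -621.58 kJ/kg = -56085 kJ/min
|Q| = 934.75 kW

Q_c = 935 kJ/s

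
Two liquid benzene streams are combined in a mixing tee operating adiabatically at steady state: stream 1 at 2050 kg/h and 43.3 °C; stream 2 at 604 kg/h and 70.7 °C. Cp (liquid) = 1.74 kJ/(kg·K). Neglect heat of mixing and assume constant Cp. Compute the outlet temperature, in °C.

Adiabatic, steady state ⇒ Σ ṁᵢCp,ᵢ(T_out − Tᵢ) = 0
T_out = Σ ṁᵢCp,ᵢTᵢ / Σ ṁᵢCp,ᵢ
      = 228750 / 4618 = 49.536 °C

T_out = 49.5 °C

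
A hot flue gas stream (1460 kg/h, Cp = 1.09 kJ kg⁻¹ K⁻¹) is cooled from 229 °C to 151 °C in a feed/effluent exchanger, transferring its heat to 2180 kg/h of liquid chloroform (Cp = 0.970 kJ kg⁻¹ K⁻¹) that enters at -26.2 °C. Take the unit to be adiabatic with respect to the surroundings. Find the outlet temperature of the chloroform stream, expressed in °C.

T_c,out = 32.5 °C

Heat released by hot stream: Q = 1460 × 1.09 × (229 − 151) = 124130 kJ/h
Energy balance on cold side (adiabatic exchanger): Q = ṁ_c·Cp_c·(T_c,out − T_c,in)
T_c,out = -26.2 + 124130/(2180 × 0.970) = 32.501 °C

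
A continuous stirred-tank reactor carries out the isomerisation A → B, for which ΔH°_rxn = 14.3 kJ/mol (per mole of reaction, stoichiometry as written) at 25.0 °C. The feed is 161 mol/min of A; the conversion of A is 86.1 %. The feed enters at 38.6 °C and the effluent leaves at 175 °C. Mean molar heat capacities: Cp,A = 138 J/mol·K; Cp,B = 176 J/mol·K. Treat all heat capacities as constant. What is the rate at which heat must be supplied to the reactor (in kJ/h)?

Q_in = 348000 kJ/h

Extent of reaction ξ = 0.861 × 161 = 138.62 mol/min
Reaction term: ξ·ΔH°_rxn = 138.62 × 14.3 = 1982.3 kJ/min
Sensible, feed 38.6→25 °C: -302.16 kJ/min
Outlet flows (mol/min): A 22.379, B 138.62
Sensible, products 25→175 °C: 4122.8 kJ/min
Q = ΔH = 5803 kJ/min = 96.716 kW
Heat supplied = 348180 kJ/h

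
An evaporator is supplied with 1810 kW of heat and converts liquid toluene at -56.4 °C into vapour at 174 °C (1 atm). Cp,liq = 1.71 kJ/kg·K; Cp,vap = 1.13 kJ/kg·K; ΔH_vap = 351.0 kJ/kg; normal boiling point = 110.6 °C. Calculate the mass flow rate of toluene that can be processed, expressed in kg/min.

Δh = 1.71×(110.6−-56.4) + 351.0 + 1.13×(174−110.6) = 708.21 kJ/kg
Q = 1810 kW = 1810 kJ/s = 108600 kJ/min
ṁ = Q/Δh = 108600 / 708.21 = 153.34 kg/min

ṁ = 153 kg/min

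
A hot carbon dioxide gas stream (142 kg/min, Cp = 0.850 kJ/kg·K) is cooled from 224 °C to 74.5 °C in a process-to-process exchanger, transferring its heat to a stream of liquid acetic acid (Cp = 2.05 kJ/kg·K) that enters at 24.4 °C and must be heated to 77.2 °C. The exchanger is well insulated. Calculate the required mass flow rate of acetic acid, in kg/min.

Heat released by hot stream: Q = 142 × 0.850 × (224 − 74.5) = 18045 kJ/min
Energy balance on cold side (adiabatic exchanger): Q = ṁ_c·Cp_c·(T_c,out − T_c,in)
ṁ_c = 18045 / [2.05 × (77.2 − 24.4)] = 166.71 kg/min

ṁ_c = 167 kg/min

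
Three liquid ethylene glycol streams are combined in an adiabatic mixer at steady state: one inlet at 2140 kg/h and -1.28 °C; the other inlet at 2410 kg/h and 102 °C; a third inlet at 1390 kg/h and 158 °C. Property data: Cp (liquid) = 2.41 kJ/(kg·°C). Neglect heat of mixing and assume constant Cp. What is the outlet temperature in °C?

No heat crosses the boundary, so H_out = H_in.
T_out = Σ ṁᵢCp,ᵢTᵢ / Σ ṁᵢCp,ᵢ
      = 1.1151e+06 / 14315 = 77.896 °C

T_out = 77.9 °C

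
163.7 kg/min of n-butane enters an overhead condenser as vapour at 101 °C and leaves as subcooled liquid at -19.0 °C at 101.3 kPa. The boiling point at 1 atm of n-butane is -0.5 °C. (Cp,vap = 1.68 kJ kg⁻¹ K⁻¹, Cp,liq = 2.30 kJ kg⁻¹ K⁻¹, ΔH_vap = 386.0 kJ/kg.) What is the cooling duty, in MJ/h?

vapour 101→-0.5 °C: -170.52 kJ/kg
condensation at -0.5 °C: -386 kJ/kg
liquid -0.5→-19.0 °C: -42.55 kJ/kg
Δh = -170.52 + -386 + -42.55 = -599.07 kJ/kg
Q = ṁ·Δh = 163.7 kg/min × -599.07 kJ/kg = -98068 kJ/min
|Q| = 1634.5 kW = 5884.1 MJ/h

Q_c = 5880 MJ/h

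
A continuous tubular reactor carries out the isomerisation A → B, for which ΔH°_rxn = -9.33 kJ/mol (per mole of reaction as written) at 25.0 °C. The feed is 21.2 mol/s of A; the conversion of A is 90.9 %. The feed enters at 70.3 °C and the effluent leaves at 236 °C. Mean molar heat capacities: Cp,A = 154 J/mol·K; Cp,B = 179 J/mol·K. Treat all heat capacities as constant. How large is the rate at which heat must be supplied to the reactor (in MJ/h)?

Q_in = 1670 MJ/h

Extent of reaction ξ = 0.909 × 21.2 = 19.271 mol/s
Reaction term: ξ·ΔH°_rxn = 19.271 × -9.33 = -179.8 kJ/s
Sensible, feed 70.3→25 °C: -147.9 kJ/s
Outlet flows (mol/s): A 1.9292, B 19.271
Sensible, products 25→236 °C: 790.53 kJ/s
Q = ΔH = 462.83 kJ/s = 462.83 kW
Heat supplied = 1666.2 MJ/h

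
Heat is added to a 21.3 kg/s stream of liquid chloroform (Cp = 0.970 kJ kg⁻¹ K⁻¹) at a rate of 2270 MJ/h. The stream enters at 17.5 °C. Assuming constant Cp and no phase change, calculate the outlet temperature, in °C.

Q = 2270 MJ/h = 630.56 kJ/s
ΔT = Q/(ṁ·Cp) = 630.56/(21.3×0.970) = 30.519 K
T_out = 17.5 + 30.519 = 48.019 °C

T_out = 48.0 °C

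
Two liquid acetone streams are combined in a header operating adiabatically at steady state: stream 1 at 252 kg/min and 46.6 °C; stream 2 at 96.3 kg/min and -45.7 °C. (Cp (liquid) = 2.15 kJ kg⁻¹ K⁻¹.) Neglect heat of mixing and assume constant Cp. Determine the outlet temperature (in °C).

No heat crosses the boundary, so H_out = H_in.
Σ ṁᵢCp,ᵢTᵢ = 252×2.15×46.6 + 96.3×2.15×-45.7 = 15786
Σ ṁᵢCp,ᵢ = 252×2.15 + 96.3×2.15 = 748.84
T_out = 15786 / 748.84 = 21.08 °C

T_out = 21.1 °C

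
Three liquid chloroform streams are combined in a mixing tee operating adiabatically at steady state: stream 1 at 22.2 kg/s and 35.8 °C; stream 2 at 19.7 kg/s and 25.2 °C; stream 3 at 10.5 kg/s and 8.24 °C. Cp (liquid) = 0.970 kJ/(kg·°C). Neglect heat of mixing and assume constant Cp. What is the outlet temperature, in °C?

T_out = 26.3 °C

Energy balance with Q = 0: Σ ṁᵢCp,ᵢ(T_out − Tᵢ) = 0
Σ ṁᵢCp,ᵢTᵢ = 22.2×0.970×35.8 + 19.7×0.970×25.2 + 10.5×0.970×8.24 = 1336.4
Σ ṁᵢCp,ᵢ = 22.2×0.970 + 19.7×0.970 + 10.5×0.970 = 50.828
T_out = 1336.4 / 50.828 = 26.292 °C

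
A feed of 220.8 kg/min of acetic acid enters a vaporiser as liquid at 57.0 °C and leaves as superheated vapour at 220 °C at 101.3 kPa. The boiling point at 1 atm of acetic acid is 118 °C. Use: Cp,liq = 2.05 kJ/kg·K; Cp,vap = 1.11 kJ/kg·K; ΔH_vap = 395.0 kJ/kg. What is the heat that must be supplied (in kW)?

Q = 2330 kW

liquid 57.0→118 °C: 125.05 kJ/kg
vaporisation at 118 °C: 395 kJ/kg
vapour 118→220 °C: 113.22 kJ/kg
Δh = 125.05 + 395 + 113.22 = 633.27 kJ/kg
Q = ṁ·Δh = 220.8 kg/min × 633.27 kJ/kg = 139830 kJ/min
|Q| = 2330.4 kW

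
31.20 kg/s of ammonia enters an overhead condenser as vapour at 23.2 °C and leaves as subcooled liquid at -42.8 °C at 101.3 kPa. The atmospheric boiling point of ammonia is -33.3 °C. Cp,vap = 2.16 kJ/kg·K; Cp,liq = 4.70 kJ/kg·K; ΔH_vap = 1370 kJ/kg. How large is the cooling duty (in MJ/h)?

vapour 23.2→-33.3 °C: -122.04 kJ/kg
condensation at -33.3 °C: -1370 kJ/kg
liquid -33.3→-42.8 °C: -44.65 kJ/kg
Δh = -122.04 + -1370 + -44.65 = -1536.7 kJ/kg
Q = ṁ·Δh = 31.20 kg/s × -1536.7 kJ/kg = -47945 kJ/s
|Q| = 47945 kW = 172600 MJ/h

Q_c = 173000 MJ/h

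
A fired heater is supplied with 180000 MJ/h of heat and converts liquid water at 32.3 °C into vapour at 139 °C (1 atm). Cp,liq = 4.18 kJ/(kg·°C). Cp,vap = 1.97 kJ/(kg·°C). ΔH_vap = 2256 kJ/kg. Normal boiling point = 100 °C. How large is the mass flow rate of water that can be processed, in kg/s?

ṁ = 19.1 kg/s

Δh = 4.18×(100−32.3) + 2256 + 1.97×(139−100) = 2615.8 kJ/kg
Q = 180000 MJ/h = 50000 kJ/s = 50000 kJ/s
ṁ = Q/Δh = 50000 / 2615.8 = 19.114 kg/s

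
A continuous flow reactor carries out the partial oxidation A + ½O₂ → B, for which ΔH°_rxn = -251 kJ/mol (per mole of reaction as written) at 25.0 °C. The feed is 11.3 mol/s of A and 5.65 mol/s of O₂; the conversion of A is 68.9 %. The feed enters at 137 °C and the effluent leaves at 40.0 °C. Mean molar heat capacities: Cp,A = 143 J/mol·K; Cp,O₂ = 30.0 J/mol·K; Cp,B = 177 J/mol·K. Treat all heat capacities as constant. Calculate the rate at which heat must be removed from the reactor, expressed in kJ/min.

Q_out = 128000 kJ/min

Extent of reaction ξ = 0.689 × 11.3 = 7.7857 mol/s
Reaction term: ξ·ΔH°_rxn = 7.7857 × -251 = -1954.2 kJ/s
Sensible, feed 137→25 °C: -199.96 kJ/s
Outlet flows (mol/s): A 3.5143, O₂ 1.7572, B 7.7857
Sensible, products 25→40.0 °C: 29 kJ/s
Q = ΔH = -2125.2 kJ/s = -2125.2 kW
Heat removed = 127510 kJ/min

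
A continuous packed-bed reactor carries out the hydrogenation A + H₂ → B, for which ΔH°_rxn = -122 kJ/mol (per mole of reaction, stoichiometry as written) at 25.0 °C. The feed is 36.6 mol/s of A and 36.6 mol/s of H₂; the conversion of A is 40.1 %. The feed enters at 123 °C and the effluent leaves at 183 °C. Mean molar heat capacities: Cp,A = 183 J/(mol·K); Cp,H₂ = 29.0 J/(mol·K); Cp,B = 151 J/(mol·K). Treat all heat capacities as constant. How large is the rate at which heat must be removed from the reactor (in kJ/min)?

Q_out = 88000 kJ/min

Extent of reaction ξ = 0.401 × 36.6 = 14.677 mol/s
Reaction term: ξ·ΔH°_rxn = 14.677 × -122 = -1790.5 kJ/s
Sensible, feed 123→25 °C: -760.4 kJ/s
Outlet flows (mol/s): A 21.923, H₂ 21.923, B 14.677
Sensible, products 25→183 °C: 1084.5 kJ/s
Q = ΔH = -1466.4 kJ/s = -1466.4 kW
Heat removed = 87987 kJ/min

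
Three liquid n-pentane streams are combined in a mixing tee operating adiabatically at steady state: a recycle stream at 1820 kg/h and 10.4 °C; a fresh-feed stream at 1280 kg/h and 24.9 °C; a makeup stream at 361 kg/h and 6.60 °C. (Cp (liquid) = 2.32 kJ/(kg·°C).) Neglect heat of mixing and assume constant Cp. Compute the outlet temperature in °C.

Energy balance with Q = 0: Σ ṁᵢCp,ᵢ(T_out − Tᵢ) = 0
T_out = Σ ṁᵢCp,ᵢTᵢ / Σ ṁᵢCp,ᵢ
      = 123380 / 8029.5 = 15.366 °C

T_out = 15.4 °C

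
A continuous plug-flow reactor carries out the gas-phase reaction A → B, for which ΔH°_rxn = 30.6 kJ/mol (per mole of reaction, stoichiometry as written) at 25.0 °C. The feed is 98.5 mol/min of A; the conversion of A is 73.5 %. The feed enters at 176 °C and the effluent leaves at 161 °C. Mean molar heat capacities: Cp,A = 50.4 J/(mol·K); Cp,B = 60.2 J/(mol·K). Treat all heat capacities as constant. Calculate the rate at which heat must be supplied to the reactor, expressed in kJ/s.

Extent of reaction ξ = 0.735 × 98.5 = 72.397 mol/min
Reaction term: ξ·ΔH°_rxn = 72.397 × 30.6 = 2215.4 kJ/min
Sensible, feed 176→25 °C: -749.62 kJ/min
Outlet flows (mol/min): A 26.103, B 72.397
Sensible, products 25→161 °C: 771.65 kJ/min
Q = ΔH = 2237.4 kJ/min = 37.29 kW
Heat supplied = 37.29 kJ/s

Q_in = 37.3 kJ/s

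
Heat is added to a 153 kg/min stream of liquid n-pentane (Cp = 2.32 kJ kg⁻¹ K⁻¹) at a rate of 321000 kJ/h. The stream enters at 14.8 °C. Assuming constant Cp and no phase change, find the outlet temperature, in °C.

Q = 321000 kJ/h = 5350 kJ/min
ΔT = Q/(ṁ·Cp) = 5350/(153×2.32) = 15.072 K
T_out = 14.8 + 15.072 = 29.872 °C

T_out = 29.9 °C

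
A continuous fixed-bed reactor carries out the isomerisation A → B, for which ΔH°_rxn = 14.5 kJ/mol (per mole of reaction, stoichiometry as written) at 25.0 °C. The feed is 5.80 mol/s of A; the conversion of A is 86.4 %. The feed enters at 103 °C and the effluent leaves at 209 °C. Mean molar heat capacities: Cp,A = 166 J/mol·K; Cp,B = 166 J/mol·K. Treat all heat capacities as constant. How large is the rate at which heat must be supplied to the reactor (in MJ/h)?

Extent of reaction ξ = 0.864 × 5.80 = 5.0112 mol/s
Reaction term: ξ·ΔH°_rxn = 5.0112 × 14.5 = 72.662 kJ/s
Sensible, feed 103→25 °C: -75.098 kJ/s
Outlet flows (mol/s): A 0.7888, B 5.0112
Sensible, products 25→209 °C: 177.16 kJ/s
Q = ΔH = 174.72 kJ/s = 174.72 kW
Heat supplied = 628.99 MJ/h

Q_in = 629 MJ/h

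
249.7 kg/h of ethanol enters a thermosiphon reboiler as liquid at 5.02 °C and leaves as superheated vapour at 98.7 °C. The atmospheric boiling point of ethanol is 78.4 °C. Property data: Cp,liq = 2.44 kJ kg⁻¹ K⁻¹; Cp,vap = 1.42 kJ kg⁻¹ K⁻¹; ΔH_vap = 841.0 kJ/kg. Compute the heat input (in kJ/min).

liquid 5.02→78.4 °C: 179.05 kJ/kg
vaporisation at 78.4 °C: 841 kJ/kg
vapour 78.4→98.7 °C: 28.826 kJ/kg
Δh = 179.05 + 841 + 28.826 = 1048.9 kJ/kg
Q = ṁ·Δh = 249.7 kg/h × 1048.9 kJ/kg = 261900 kJ/h
|Q| = 72.751 kW = 4365.1 kJ/min

Q = 4370 kJ/min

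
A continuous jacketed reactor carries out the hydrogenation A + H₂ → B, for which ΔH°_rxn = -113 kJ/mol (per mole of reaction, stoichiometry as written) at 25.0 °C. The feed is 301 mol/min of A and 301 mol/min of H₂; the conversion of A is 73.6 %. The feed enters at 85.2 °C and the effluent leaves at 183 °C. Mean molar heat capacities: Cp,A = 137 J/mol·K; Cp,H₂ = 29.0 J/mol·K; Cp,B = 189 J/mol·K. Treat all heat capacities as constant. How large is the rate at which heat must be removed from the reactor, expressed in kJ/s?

Q_out = 322 kJ/s

Extent of reaction ξ = 0.736 × 301 = 221.54 mol/min
Reaction term: ξ·ΔH°_rxn = 221.54 × -113 = -25034 kJ/min
Sensible, feed 85.2→25 °C: -3008 kJ/min
Outlet flows (mol/min): A 79.464, H₂ 79.464, B 221.54
Sensible, products 25→183 °C: 8699.7 kJ/min
Q = ΔH = -19342 kJ/min = -322.36 kW
Heat removed = 322.36 kJ/s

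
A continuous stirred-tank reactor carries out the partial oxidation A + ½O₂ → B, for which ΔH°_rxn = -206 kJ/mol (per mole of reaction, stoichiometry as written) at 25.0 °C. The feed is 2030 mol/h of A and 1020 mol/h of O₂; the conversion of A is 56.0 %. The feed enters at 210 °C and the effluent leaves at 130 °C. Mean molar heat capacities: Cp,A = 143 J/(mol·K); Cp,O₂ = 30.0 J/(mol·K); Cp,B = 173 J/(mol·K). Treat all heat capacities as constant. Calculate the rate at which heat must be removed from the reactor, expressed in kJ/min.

Extent of reaction ξ = 0.560 × 2030 = 1136.8 mol/h
Reaction term: ξ·ΔH°_rxn = 1136.8 × -206 = -234180 kJ/h
Sensible, feed 210→25 °C: -59365 kJ/h
Outlet flows (mol/h): A 893.2, O₂ 451.6, B 1136.8
Sensible, products 25→130 °C: 35484 kJ/h
Q = ΔH = -258060 kJ/h = -71.684 kW
Heat removed = 4301 kJ/min

Q_out = 4300 kJ/min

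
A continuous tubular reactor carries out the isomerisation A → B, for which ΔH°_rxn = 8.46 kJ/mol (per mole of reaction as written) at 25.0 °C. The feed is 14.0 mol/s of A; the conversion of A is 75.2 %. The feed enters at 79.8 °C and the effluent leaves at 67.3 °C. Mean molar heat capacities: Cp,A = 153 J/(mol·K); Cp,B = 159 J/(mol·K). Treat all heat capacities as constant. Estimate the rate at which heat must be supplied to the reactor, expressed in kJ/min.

Extent of reaction ξ = 0.752 × 14.0 = 10.528 mol/s
Reaction term: ξ·ΔH°_rxn = 10.528 × 8.46 = 89.067 kJ/s
Sensible, feed 79.8→25 °C: -117.38 kJ/s
Outlet flows (mol/s): A 3.472, B 10.528
Sensible, products 25→67.3 °C: 93.279 kJ/s
Q = ΔH = 64.964 kJ/s = 64.964 kW
Heat supplied = 3897.8 kJ/min

Q_in = 3900 kJ/min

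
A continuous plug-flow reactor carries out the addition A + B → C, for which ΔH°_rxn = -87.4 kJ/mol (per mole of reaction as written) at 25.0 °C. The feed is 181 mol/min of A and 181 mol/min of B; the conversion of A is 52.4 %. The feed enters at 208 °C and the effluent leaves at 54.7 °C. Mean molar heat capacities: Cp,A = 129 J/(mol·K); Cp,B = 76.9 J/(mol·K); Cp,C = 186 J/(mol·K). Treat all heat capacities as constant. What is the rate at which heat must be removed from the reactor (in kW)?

Extent of reaction ξ = 0.524 × 181 = 94.844 mol/min
Reaction term: ξ·ΔH°_rxn = 94.844 × -87.4 = -8289.4 kJ/min
Sensible, feed 208→25 °C: -6820 kJ/min
Outlet flows (mol/min): A 86.156, B 86.156, C 94.844
Sensible, products 25→54.7 °C: 1050.8 kJ/min
Q = ΔH = -14059 kJ/min = -234.31 kW
Heat removed = 234.31 kW

Q_out = 234 kW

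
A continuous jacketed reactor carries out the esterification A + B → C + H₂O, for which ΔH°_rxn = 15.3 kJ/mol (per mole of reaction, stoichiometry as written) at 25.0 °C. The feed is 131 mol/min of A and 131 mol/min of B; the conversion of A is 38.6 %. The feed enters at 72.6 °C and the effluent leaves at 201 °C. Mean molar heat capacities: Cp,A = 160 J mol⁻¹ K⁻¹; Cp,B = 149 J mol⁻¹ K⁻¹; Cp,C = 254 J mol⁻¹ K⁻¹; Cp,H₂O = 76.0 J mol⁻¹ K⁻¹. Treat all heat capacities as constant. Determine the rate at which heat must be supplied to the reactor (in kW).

Extent of reaction ξ = 0.386 × 131 = 50.566 mol/min
Reaction term: ξ·ΔH°_rxn = 50.566 × 15.3 = 773.66 kJ/min
Sensible, feed 72.6→25 °C: -1926.8 kJ/min
Outlet flows (mol/min): A 80.434, B 80.434, C 50.566, H₂O 50.566
Sensible, products 25→201 °C: 7311.2 kJ/min
Q = ΔH = 6158.1 kJ/min = 102.63 kW
Heat supplied = 102.63 kW

Q_in = 103 kW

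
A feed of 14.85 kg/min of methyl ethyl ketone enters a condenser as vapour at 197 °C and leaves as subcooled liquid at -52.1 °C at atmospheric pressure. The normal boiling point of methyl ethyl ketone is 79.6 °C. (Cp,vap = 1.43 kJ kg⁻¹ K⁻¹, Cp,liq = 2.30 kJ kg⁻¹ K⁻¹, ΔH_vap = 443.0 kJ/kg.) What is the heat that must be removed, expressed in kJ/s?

vapour 197→79.6 °C: -167.88 kJ/kg
condensation at 79.6 °C: -443 kJ/kg
liquid 79.6→-52.1 °C: -302.91 kJ/kg
Δh = -167.88 + -443 + -302.91 = -913.79 kJ/kg
Q = ṁ·Δh = 14.85 kg/min × -913.79 kJ/kg = -13570 kJ/min
|Q| = 226.16 kW

Q_c = 226 kJ/s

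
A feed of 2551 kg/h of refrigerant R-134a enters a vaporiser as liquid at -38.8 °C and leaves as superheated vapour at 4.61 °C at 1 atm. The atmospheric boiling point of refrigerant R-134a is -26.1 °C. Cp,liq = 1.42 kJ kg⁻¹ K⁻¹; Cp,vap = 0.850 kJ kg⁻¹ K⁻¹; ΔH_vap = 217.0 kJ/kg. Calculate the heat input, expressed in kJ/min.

Q = 11100 kJ/min

liquid -38.8→-26.1 °C: 18.034 kJ/kg
vaporisation at -26.1 °C: 217 kJ/kg
vapour -26.1→4.61 °C: 26.104 kJ/kg
Δh = 18.034 + 217 + 26.104 = 261.14 kJ/kg
Q = ṁ·Δh = 2551 kg/h × 261.14 kJ/kg = 666160 kJ/h
|Q| = 185.04 kW = 11103 kJ/min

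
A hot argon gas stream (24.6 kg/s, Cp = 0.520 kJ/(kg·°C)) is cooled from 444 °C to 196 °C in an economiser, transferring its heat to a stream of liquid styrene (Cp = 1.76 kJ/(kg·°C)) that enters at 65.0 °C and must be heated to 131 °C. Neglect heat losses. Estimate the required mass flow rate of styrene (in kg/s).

ṁ_c = 27.3 kg/s

Heat released by hot stream: Q = 24.6 × 0.520 × (444 − 196) = 3172.4 kJ/s
Energy balance on cold side (adiabatic exchanger): Q = ṁ_c·Cp_c·(T_c,out − T_c,in)
ṁ_c = 3172.4 / [1.76 × (131 − 65.0)] = 27.311 kg/s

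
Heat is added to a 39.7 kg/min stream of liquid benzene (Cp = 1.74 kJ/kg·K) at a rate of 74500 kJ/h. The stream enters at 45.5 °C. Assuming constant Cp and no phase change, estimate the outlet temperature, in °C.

Q = 74500 kJ/h = 1241.7 kJ/min
ΔT = Q/(ṁ·Cp) = 1241.7/(39.7×1.74) = 17.975 K
T_out = 45.5 + 17.975 = 63.475 °C

T_out = 63.5 °C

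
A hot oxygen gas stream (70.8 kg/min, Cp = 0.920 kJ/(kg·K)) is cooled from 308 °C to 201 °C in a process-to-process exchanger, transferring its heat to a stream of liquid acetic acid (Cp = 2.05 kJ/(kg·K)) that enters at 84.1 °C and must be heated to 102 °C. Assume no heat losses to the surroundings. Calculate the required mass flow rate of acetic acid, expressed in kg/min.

ṁ_c = 190 kg/min

Heat released by hot stream: Q = 70.8 × 0.920 × (308 − 201) = 6969.6 kJ/min
Energy balance on cold side (adiabatic exchanger): Q = ṁ_c·Cp_c·(T_c,out − T_c,in)
ṁ_c = 6969.6 / [2.05 × (102 − 84.1)] = 189.93 kg/min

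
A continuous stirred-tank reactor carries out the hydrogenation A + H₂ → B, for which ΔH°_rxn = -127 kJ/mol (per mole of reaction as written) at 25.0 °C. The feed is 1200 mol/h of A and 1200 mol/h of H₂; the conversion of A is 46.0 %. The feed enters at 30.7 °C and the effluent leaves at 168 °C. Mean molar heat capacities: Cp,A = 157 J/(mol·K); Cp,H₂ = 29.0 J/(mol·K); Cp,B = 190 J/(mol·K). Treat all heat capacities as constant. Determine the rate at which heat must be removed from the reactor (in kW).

Extent of reaction ξ = 0.460 × 1200 = 552 mol/h
Reaction term: ξ·ΔH°_rxn = 552 × -127 = -70104 kJ/h
Sensible, feed 30.7→25 °C: -1272.2 kJ/h
Outlet flows (mol/h): A 648, H₂ 648, B 552
Sensible, products 25→168 °C: 32233 kJ/h
Q = ΔH = -39143 kJ/h = -10.873 kW
Heat removed = 10.873 kW

Q_out = 10.9 kW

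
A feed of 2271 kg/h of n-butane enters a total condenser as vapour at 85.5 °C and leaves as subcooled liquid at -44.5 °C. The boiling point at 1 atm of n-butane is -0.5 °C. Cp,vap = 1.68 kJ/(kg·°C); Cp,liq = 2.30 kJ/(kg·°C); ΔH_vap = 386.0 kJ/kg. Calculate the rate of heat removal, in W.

vapour 85.5→-0.5 °C: -144.48 kJ/kg
condensation at -0.5 °C: -386 kJ/kg
liquid -0.5→-44.5 °C: -101.2 kJ/kg
Δh = -144.48 + -386 + -101.2 = -631.68 kJ/kg
Q = ṁ·Δh = 2271 kg/h × -631.68 kJ/kg = -1.4345e+06 kJ/h
|Q| = 398.48 kW = 398480 W

Q_c = 398000 W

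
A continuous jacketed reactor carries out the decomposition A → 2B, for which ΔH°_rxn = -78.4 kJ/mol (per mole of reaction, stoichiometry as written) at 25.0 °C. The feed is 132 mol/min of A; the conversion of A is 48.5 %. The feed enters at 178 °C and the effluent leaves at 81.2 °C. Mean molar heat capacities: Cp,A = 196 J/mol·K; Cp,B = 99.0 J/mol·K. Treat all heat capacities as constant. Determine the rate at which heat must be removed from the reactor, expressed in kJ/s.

Q_out = 125 kJ/s

Extent of reaction ξ = 0.485 × 132 = 64.02 mol/min
Reaction term: ξ·ΔH°_rxn = 64.02 × -78.4 = -5019.2 kJ/min
Sensible, feed 178→25 °C: -3958.4 kJ/min
Outlet flows (mol/min): A 67.98, B 128.04
Sensible, products 25→81.2 °C: 1461.2 kJ/min
Q = ΔH = -7516.4 kJ/min = -125.27 kW
Heat removed = 125.27 kJ/s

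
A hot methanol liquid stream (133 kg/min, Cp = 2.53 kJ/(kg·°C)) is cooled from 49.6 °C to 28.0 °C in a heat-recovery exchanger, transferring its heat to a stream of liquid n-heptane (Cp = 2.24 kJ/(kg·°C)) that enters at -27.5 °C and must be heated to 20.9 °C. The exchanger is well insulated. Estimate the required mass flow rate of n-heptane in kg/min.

ṁ_c = 67.0 kg/min

Heat released by hot stream: Q = 133 × 2.53 × (49.6 − 28.0) = 7268.2 kJ/min
Energy balance on cold side (adiabatic exchanger): Q = ṁ_c·Cp_c·(T_c,out − T_c,in)
ṁ_c = 7268.2 / [2.24 × (20.9 − -27.5)] = 67.04 kg/min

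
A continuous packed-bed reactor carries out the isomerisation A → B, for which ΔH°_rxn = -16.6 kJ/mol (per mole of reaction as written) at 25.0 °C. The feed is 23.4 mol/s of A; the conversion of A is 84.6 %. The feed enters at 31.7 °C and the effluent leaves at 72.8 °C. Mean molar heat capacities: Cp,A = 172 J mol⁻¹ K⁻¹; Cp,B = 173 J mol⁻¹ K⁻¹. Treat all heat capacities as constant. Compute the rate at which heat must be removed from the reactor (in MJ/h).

Q_out = 584 MJ/h

Extent of reaction ξ = 0.846 × 23.4 = 19.796 mol/s
Reaction term: ξ·ΔH°_rxn = 19.796 × -16.6 = -328.62 kJ/s
Sensible, feed 31.7→25 °C: -26.966 kJ/s
Outlet flows (mol/s): A 3.6036, B 19.796
Sensible, products 25→72.8 °C: 193.33 kJ/s
Q = ΔH = -162.25 kJ/s = -162.25 kW
Heat removed = 584.12 MJ/h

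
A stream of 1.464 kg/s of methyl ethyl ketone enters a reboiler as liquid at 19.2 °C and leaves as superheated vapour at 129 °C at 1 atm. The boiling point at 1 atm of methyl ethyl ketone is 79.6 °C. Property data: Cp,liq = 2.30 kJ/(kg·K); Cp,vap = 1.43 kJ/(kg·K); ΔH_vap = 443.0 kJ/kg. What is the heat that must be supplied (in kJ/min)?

liquid 19.2→79.6 °C: 138.92 kJ/kg
vaporisation at 79.6 °C: 443 kJ/kg
vapour 79.6→129 °C: 70.642 kJ/kg
Δh = 138.92 + 443 + 70.642 = 652.56 kJ/kg
Q = ṁ·Δh = 1.464 kg/s × 652.56 kJ/kg = 955.35 kJ/s
|Q| = 955.35 kW = 57321 kJ/min

Q = 57300 kJ/min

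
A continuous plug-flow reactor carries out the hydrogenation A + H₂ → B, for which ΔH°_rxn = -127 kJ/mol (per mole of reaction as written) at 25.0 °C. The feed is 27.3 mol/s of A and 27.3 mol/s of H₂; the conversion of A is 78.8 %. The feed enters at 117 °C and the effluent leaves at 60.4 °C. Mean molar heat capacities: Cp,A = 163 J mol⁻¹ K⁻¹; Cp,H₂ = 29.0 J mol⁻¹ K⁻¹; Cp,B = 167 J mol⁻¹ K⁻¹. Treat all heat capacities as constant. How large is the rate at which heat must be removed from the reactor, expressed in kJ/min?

Extent of reaction ξ = 0.788 × 27.3 = 21.512 mol/s
Reaction term: ξ·ΔH°_rxn = 21.512 × -127 = -2732.1 kJ/s
Sensible, feed 117→25 °C: -482.23 kJ/s
Outlet flows (mol/s): A 5.7876, H₂ 5.7876, B 21.512
Sensible, products 25→60.4 °C: 166.51 kJ/s
Q = ΔH = -3047.8 kJ/s = -3047.8 kW
Heat removed = 182870 kJ/min

Q_out = 183000 kJ/min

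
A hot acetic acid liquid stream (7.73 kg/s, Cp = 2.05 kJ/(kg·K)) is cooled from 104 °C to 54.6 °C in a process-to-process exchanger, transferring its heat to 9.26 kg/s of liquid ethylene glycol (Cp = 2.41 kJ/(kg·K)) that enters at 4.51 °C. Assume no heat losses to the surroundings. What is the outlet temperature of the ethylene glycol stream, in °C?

T_c,out = 39.6 °C

Heat released by hot stream: Q = 7.73 × 2.05 × (104 − 54.6) = 782.82 kJ/s
Energy balance on cold side (adiabatic exchanger): Q = ṁ_c·Cp_c·(T_c,out − T_c,in)
T_c,out = 4.51 + 782.82/(9.26 × 2.41) = 39.588 °C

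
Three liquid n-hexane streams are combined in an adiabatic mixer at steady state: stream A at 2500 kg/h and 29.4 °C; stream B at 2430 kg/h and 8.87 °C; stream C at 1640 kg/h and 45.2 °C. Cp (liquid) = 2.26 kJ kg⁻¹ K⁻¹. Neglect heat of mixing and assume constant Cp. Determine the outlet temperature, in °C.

T_out = 25.8 °C

Energy balance with Q = 0: Σ ṁᵢCp,ᵢ(T_out − Tᵢ) = 0
Σ ṁᵢCp,ᵢTᵢ = 2500×2.26×29.4 + 2430×2.26×8.87 + 1640×2.26×45.2 = 382350
Σ ṁᵢCp,ᵢ = 2500×2.26 + 2430×2.26 + 1640×2.26 = 14848
T_out = 382350 / 14848 = 25.751 °C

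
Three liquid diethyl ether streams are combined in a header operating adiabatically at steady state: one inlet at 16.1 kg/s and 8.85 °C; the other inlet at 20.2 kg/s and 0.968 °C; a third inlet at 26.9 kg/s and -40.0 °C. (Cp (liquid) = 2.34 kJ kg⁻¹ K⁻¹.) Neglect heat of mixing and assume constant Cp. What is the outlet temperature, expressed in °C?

T_out = -14.5 °C

Energy balance with Q = 0: Σ ṁᵢCp,ᵢ(T_out − Tᵢ) = 0
T_out = Σ ṁᵢCp,ᵢTᵢ / Σ ṁᵢCp,ᵢ
      = -2138.7 / 147.89 = -14.461 °C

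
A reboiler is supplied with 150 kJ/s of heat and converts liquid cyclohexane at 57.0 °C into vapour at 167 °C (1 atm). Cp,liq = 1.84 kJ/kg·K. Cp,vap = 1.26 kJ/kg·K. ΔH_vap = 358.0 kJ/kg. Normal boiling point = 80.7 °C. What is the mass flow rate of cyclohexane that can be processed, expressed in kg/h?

ṁ = 1060 kg/h

Δh = 1.84×(80.7−57.0) + 358.0 + 1.26×(167−80.7) = 510.35 kJ/kg
Q = 150 kJ/s = 150 kJ/s = 540000 kJ/h
ṁ = Q/Δh = 540000 / 510.35 = 1058.1 kg/h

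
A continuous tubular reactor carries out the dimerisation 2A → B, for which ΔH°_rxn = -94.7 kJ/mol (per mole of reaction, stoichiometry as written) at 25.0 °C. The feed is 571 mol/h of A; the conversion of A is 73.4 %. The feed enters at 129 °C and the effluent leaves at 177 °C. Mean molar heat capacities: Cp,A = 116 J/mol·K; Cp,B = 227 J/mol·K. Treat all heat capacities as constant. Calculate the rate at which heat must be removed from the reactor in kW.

Extent of reaction ξ = 0.734 × 571 / 2 = 209.56 mol/h
Reaction term: ξ·ΔH°_rxn = 209.56 × -94.7 = -19845 kJ/h
Sensible, feed 129→25 °C: -6888.5 kJ/h
Outlet flows (mol/h): A 151.89, B 209.56
Sensible, products 25→177 °C: 9908.6 kJ/h
Q = ΔH = -16825 kJ/h = -4.6736 kW
Heat removed = 4.6736 kW

Q_out = 4.67 kW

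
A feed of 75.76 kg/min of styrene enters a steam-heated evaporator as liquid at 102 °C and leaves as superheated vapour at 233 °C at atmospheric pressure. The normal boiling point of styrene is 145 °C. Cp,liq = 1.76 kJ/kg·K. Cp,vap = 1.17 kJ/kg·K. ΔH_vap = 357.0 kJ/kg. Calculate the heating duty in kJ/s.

Q = 676 kJ/s

liquid 102→145 °C: 75.68 kJ/kg
vaporisation at 145 °C: 357 kJ/kg
vapour 145→233 °C: 102.96 kJ/kg
Δh = 75.68 + 357 + 102.96 = 535.64 kJ/kg
Q = ṁ·Δh = 75.76 kg/min × 535.64 kJ/kg = 40580 kJ/min
|Q| = 676.33 kW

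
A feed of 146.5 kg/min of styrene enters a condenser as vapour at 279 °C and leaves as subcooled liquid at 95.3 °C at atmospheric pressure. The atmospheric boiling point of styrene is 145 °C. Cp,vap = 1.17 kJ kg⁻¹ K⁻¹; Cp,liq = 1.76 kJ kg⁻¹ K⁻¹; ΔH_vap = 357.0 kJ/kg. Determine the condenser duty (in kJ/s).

Q_c = 1470 kJ/s

vapour 279→145 °C: -156.78 kJ/kg
condensation at 145 °C: -357 kJ/kg
liquid 145→95.3 °C: -87.472 kJ/kg
Δh = -156.78 + -357 + -87.472 = -601.25 kJ/kg
Q = ṁ·Δh = 146.5 kg/min × -601.25 kJ/kg = -88083 kJ/min
|Q| = 1468.1 kW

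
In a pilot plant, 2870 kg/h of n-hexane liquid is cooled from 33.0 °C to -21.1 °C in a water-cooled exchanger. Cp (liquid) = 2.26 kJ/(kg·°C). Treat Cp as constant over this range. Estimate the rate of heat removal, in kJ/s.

Q_c = 97.5 kJ/s

Q = ṁ·Cp·ΔT = 2870 × 2.26 × (-21.1 − 33.0) = -350900 kJ/h
Converting: 350900 / 3600 s = 97.473 kW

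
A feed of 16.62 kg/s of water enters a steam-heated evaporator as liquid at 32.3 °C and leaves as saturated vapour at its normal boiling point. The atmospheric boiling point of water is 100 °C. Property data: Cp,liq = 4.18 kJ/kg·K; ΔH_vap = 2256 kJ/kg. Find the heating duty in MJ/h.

liquid 32.3→100 °C: 282.99 kJ/kg
vaporisation at 100 °C: 2256 kJ/kg
Δh = 282.99 + 2256 = 2539 kJ/kg
Q = ṁ·Δh = 16.62 kg/s × 2539 kJ/kg = 42198 kJ/s
|Q| = 42198 kW = 151910 MJ/h

Q = 152000 MJ/h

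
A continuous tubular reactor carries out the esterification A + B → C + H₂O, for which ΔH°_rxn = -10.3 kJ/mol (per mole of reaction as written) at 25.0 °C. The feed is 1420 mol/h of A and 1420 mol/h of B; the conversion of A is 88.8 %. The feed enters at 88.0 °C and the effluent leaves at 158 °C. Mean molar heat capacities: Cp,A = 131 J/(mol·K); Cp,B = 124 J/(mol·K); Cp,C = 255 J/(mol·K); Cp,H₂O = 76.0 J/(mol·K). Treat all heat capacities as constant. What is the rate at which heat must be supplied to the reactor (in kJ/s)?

Extent of reaction ξ = 0.888 × 1420 = 1261 mol/h
Reaction term: ξ·ΔH°_rxn = 1261 × -10.3 = -12988 kJ/h
Sensible, feed 88.0→25 °C: -22812 kJ/h
Outlet flows (mol/h): A 159.04, B 159.04, C 1261, H₂O 1261
Sensible, products 25→158 °C: 60905 kJ/h
Q = ΔH = 25105 kJ/h = 6.9736 kW
Heat supplied = 6.9736 kJ/s

Q_in = 6.97 kJ/s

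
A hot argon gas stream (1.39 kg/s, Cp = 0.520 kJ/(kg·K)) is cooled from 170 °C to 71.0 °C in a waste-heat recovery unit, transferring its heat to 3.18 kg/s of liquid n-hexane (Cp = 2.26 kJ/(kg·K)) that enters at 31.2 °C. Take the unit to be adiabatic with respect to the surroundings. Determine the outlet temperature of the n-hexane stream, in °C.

Heat released by hot stream: Q = 1.39 × 0.520 × (170 − 71.0) = 71.557 kJ/s
Energy balance on cold side (adiabatic exchanger): Q = ṁ_c·Cp_c·(T_c,out − T_c,in)
T_c,out = 31.2 + 71.557/(3.18 × 2.26) = 41.157 °C

T_c,out = 41.2 °C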